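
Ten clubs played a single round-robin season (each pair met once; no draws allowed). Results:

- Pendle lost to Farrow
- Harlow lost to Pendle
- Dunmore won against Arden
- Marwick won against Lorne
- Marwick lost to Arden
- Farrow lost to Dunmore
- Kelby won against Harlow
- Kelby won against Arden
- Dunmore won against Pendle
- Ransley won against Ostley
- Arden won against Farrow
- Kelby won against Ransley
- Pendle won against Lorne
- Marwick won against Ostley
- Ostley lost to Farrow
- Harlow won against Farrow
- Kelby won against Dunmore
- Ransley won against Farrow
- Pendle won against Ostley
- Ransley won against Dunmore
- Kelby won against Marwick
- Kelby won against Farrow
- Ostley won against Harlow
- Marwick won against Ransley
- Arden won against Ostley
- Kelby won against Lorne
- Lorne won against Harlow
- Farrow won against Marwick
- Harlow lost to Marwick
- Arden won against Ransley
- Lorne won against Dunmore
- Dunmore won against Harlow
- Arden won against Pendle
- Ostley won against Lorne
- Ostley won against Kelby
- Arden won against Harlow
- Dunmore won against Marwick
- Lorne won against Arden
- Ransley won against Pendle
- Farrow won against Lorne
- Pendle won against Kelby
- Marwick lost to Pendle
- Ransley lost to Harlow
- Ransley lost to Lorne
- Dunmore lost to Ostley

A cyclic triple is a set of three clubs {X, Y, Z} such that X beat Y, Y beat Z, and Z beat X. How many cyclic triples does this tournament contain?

Win totals: Farrow 4, Marwick 4, Lorne 4, Pendle 5, Ransley 4, Kelby 7, Harlow 2, Arden 6, Dunmore 5, Ostley 4.
A club with w wins dominates both others in C(w,2) triples; summing gives 6 + 6 + 6 + 10 + 6 + 21 + 1 + 15 + 10 + 6 = 87 transitive triples.
Total triples C(10,3) = 120, so cyclic triples = 120 − 87 = 33.

33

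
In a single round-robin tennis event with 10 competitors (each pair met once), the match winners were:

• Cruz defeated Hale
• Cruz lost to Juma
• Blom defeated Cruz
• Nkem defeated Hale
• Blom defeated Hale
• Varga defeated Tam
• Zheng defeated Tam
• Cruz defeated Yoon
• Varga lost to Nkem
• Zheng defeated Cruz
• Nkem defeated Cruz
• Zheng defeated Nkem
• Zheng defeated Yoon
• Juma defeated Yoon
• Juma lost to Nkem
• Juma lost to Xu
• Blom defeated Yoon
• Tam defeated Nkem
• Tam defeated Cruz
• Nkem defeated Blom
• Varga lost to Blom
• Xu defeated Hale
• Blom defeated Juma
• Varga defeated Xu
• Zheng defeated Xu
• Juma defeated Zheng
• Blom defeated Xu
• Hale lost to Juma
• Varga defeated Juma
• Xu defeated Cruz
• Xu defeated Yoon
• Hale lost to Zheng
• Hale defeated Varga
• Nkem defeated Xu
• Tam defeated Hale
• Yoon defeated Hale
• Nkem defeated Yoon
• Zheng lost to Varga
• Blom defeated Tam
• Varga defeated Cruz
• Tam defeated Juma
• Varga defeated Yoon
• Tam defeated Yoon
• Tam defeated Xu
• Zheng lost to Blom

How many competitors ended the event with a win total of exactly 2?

Win totals: Yoon 1, Juma 4, Zheng 6, Hale 1, Blom 8, Xu 4, Cruz 2, Tam 6, Nkem 7, Varga 6.
Exactly 2: Cruz — 1 competitor.

1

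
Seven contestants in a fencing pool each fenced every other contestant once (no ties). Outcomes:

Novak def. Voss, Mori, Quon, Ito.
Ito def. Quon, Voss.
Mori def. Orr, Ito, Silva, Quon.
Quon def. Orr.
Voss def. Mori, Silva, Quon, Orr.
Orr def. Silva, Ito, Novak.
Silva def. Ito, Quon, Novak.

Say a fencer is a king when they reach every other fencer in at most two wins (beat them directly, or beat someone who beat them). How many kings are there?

5

Orr reaches everyone (king).
Mori reaches everyone (king).
Novak reaches everyone (king).
Voss reaches everyone (king).
Silva reaches everyone (king).
Ito cannot reach Novak in two steps.
Quon cannot reach Mori, Voss in two steps.
Kings: Orr, Mori, Novak, Voss, Silva — 5.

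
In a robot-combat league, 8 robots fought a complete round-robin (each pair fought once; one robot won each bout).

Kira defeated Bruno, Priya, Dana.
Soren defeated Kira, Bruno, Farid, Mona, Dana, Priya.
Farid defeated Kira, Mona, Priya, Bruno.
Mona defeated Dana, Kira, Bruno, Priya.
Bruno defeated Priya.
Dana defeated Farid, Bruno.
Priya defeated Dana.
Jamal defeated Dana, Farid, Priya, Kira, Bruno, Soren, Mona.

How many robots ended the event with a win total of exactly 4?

2

Win totals: Jamal 7, Bruno 1, Mona 4, Priya 1, Soren 6, Kira 3, Farid 4, Dana 2.
Exactly 4: Mona, Farid — 2 robots.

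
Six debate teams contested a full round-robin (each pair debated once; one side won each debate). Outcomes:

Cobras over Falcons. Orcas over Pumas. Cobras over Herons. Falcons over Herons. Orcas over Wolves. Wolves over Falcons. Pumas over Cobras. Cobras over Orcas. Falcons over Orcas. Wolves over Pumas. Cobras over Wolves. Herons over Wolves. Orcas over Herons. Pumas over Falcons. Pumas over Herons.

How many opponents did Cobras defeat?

4

Cobras' results: beat Wolves, Herons, Falcons, Orcas; lost to Pumas.
That is 4 wins.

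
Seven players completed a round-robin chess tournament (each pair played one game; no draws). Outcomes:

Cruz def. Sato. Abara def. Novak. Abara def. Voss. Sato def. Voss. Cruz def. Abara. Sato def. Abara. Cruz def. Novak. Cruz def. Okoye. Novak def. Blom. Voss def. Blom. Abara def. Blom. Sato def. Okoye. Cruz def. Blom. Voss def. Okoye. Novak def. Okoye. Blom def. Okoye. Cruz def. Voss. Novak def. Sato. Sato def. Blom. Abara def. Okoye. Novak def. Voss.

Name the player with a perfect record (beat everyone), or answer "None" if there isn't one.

Cruz has 6 wins out of 6 opponents — a perfect record.

Cruz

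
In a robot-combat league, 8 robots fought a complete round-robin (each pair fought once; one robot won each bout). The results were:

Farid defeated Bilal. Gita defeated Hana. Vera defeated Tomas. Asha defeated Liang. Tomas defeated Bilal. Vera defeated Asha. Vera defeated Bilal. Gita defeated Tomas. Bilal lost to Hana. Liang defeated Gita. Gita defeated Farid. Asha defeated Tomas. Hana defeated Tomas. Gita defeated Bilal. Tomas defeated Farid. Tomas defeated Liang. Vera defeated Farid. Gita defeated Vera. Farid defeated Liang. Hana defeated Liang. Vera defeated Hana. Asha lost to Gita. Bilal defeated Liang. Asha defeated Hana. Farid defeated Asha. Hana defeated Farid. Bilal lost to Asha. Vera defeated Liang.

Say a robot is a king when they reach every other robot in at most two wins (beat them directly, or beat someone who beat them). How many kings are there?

Hana cannot reach Vera in two steps.
Liang reaches everyone (king).
Gita reaches everyone (king).
Vera reaches everyone (king).
Bilal cannot reach Hana, Vera, Farid, Asha, Tomas in two steps.
Farid cannot reach Vera in two steps.
Asha cannot reach Vera in two steps.
Tomas cannot reach Hana, Vera in two steps.
Kings: Liang, Gita, Vera — 3.

3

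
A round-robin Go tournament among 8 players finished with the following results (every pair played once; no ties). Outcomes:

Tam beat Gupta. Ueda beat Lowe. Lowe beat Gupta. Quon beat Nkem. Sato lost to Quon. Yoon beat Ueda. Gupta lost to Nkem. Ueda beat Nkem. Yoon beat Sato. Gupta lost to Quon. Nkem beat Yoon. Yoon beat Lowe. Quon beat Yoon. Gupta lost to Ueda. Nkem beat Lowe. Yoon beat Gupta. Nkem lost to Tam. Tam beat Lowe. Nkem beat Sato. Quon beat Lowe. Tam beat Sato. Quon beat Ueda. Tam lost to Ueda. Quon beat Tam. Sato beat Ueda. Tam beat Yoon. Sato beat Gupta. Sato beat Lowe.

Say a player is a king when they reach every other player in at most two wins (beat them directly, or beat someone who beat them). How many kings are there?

Sato cannot reach Quon, Yoon in two steps.
Quon reaches everyone (king).
Tam cannot reach Quon in two steps.
Lowe cannot reach Sato, Quon, Tam, Ueda, Yoon, Nkem in two steps.
Ueda cannot reach Quon in two steps.
Yoon cannot reach Quon in two steps.
Nkem cannot reach Quon, Tam in two steps.
Gupta cannot reach Sato, Quon, Tam, Lowe, Ueda, Yoon, Nkem in two steps.
Kings: Quon — 1.

1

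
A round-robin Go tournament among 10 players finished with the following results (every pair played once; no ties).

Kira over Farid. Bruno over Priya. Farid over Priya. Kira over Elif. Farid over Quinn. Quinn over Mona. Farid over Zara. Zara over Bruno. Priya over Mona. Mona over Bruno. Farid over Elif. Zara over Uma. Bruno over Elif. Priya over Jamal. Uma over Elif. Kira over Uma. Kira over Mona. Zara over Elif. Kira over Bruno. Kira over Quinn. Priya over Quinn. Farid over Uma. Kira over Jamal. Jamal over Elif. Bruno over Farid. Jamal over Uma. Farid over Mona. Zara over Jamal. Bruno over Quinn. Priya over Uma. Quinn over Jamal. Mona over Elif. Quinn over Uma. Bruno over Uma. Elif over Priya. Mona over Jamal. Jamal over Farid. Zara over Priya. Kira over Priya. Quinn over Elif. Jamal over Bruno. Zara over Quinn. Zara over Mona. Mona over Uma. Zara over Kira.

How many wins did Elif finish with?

1

Elif's results: beat Priya; lost to Bruno, Kira, Jamal, Zara, Uma, Farid, Mona, Quinn.
That is 1 win.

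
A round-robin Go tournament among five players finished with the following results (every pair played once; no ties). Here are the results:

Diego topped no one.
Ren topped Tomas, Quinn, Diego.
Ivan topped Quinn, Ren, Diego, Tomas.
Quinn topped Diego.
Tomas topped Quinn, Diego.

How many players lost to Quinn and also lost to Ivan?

1

Quinn beat: Diego.
Ivan beat: Tomas, Quinn, Ren, Diego.
Both beat: Diego — 1.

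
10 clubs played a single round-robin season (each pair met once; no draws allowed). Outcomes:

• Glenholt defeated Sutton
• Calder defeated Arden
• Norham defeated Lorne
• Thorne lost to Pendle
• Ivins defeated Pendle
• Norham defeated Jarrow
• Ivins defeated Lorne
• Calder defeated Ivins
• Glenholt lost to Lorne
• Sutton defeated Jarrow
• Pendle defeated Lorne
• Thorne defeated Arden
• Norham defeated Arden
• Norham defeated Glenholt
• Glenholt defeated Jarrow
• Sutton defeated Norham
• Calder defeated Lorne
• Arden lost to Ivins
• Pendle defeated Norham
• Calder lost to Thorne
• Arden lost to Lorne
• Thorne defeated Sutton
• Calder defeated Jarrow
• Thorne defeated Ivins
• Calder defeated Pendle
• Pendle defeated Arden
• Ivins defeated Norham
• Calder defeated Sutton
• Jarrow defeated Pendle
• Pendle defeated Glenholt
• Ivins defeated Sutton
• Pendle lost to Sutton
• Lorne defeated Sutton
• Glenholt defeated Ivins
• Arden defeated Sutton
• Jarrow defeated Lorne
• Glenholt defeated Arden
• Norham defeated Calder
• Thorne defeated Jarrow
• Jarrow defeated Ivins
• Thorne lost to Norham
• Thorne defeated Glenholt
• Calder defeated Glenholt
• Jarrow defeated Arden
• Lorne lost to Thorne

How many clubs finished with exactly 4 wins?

2

Win totals: Lorne 3, Ivins 5, Arden 1, Pendle 5, Calder 7, Sutton 3, Jarrow 4, Glenholt 4, Thorne 7, Norham 6.
Exactly 4: Jarrow, Glenholt — 2 clubs.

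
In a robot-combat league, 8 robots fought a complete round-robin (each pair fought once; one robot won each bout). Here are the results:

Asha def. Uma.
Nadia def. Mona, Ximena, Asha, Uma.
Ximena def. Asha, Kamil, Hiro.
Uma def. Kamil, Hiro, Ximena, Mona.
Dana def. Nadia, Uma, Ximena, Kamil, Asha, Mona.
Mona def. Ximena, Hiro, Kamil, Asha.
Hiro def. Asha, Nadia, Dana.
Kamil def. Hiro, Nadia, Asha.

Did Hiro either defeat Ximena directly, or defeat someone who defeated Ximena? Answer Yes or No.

Hiro did not beat Ximena directly.
Hiro beat Dana, Asha, Nadia. Of those, Dana beat Ximena.

Yes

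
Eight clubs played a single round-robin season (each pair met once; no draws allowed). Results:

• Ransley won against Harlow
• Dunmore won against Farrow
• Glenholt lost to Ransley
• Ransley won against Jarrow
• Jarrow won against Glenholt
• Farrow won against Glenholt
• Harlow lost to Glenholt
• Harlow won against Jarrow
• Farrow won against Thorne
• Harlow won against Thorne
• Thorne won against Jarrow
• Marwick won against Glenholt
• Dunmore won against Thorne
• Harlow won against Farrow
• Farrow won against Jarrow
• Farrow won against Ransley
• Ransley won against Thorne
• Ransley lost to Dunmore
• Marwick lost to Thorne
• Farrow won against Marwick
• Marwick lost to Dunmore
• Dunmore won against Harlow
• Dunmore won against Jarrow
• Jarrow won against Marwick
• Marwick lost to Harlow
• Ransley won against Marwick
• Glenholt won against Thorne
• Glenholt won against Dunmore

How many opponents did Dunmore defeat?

Dunmore's results: beat Harlow, Thorne, Jarrow, Marwick, Farrow, Ransley; lost to Glenholt.
That is 6 wins.

6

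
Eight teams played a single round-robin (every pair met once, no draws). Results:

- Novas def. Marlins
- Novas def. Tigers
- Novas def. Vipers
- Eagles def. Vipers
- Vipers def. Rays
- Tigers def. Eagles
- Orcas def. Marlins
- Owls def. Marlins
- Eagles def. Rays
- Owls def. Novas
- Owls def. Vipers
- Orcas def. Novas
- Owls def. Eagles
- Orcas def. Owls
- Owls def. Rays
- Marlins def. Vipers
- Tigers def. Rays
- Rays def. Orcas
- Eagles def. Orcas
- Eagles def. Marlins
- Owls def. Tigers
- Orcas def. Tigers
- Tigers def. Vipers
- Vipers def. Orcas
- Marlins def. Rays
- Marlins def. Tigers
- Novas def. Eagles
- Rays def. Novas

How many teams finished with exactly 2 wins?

2

Win totals: Rays 2, Orcas 4, Owls 6, Eagles 4, Marlins 3, Novas 4, Vipers 2, Tigers 3.
Exactly 2: Rays, Vipers — 2 teams.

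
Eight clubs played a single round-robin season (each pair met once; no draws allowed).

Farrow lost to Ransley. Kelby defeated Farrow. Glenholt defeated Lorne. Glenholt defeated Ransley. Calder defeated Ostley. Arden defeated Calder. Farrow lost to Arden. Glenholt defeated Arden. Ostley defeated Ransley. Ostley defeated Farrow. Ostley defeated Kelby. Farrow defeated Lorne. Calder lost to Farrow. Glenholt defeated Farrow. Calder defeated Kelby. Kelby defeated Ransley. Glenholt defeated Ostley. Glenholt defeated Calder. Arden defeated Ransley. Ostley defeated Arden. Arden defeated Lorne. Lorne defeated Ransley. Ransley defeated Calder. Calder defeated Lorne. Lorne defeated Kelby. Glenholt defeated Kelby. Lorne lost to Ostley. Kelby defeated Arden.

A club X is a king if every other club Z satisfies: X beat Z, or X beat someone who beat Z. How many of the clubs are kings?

1

Ostley cannot reach Glenholt in two steps.
Lorne cannot reach Ostley, Glenholt in two steps.
Glenholt reaches everyone (king).
Ransley cannot reach Glenholt, Arden in two steps.
Arden cannot reach Glenholt in two steps.
Farrow cannot reach Glenholt, Arden in two steps.
Kelby cannot reach Ostley, Glenholt in two steps.
Calder cannot reach Glenholt in two steps.
Kings: Glenholt — 1.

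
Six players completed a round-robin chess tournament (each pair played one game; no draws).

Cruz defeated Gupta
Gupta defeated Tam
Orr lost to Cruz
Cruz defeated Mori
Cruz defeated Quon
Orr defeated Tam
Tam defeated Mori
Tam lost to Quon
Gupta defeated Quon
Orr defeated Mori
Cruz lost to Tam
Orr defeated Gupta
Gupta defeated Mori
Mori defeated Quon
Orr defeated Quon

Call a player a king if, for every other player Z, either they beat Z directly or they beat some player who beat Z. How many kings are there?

Orr reaches everyone (king).
Cruz reaches everyone (king).
Gupta cannot reach Orr in two steps.
Tam reaches everyone (king).
Mori cannot reach Orr, Cruz, Gupta in two steps.
Quon cannot reach Orr, Gupta in two steps.
Kings: Orr, Cruz, Tam — 3.

3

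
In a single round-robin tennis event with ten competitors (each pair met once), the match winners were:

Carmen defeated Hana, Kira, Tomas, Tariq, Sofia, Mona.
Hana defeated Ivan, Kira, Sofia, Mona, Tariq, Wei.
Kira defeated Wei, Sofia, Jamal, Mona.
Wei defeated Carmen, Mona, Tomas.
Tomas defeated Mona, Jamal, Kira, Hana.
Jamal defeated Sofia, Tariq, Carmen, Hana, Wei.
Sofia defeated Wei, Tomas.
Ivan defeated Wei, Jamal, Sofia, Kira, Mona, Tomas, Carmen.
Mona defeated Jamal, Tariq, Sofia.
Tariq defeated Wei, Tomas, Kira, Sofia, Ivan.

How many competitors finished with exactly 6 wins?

2

Win totals: Ivan 7, Kira 4, Tariq 5, Mona 3, Tomas 4, Carmen 6, Hana 6, Jamal 5, Sofia 2, Wei 3.
Exactly 6: Carmen, Hana — 2 competitors.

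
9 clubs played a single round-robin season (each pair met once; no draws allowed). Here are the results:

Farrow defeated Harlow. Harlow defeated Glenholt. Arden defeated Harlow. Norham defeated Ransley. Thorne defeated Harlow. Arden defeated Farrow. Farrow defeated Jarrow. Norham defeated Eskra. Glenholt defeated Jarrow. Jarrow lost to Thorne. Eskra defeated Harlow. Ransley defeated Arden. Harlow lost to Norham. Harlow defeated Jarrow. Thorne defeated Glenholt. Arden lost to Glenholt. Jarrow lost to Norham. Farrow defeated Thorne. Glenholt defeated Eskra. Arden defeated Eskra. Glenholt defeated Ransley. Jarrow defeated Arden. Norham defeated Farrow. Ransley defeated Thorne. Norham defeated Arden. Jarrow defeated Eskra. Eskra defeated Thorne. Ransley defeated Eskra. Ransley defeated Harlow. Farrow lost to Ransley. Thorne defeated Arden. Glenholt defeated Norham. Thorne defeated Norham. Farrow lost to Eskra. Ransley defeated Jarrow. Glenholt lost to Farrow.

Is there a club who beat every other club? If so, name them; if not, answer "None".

None

Highest win total is Ransley with 6 (out of 8 possible).
Ransley lost to Norham, Glenholt, so no club went undefeated.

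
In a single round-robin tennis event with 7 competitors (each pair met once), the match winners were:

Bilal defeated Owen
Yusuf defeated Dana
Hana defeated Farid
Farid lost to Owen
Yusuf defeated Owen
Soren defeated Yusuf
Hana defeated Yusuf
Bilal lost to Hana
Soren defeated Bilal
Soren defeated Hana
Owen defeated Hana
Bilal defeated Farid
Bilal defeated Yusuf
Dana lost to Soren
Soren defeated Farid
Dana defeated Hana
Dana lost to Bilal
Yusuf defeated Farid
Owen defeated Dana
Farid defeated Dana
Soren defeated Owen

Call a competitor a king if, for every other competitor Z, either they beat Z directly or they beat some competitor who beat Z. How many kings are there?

1

Soren reaches everyone (king).
Farid cannot reach Soren, Bilal, Owen, Yusuf in two steps.
Bilal cannot reach Soren in two steps.
Hana cannot reach Soren in two steps.
Dana cannot reach Soren, Owen in two steps.
Owen cannot reach Soren in two steps.
Yusuf cannot reach Soren, Bilal in two steps.
Kings: Soren — 1.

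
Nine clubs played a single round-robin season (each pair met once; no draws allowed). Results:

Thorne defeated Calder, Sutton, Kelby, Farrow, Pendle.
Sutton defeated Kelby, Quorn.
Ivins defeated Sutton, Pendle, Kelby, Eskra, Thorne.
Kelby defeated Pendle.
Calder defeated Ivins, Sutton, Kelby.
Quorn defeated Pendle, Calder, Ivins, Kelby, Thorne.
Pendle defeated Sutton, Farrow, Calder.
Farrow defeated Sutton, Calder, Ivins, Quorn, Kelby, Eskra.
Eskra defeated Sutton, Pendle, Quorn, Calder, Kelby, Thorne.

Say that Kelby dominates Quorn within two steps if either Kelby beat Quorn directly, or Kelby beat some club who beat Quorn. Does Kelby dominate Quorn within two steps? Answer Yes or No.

Kelby did not beat Quorn directly.
Kelby beat Pendle, but each of them lost to Quorn. No two-step path.

No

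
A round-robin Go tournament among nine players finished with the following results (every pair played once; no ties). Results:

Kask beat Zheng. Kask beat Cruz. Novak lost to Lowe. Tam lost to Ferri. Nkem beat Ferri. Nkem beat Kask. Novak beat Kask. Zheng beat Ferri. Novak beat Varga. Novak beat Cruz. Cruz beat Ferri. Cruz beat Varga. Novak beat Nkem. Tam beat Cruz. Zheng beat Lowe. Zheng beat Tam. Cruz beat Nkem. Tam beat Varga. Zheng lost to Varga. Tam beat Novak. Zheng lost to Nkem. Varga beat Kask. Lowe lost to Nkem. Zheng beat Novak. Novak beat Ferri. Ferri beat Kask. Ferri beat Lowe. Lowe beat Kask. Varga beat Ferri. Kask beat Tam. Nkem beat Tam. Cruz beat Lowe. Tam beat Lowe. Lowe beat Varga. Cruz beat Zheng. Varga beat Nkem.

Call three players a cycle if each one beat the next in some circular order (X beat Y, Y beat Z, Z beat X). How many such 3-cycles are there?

Win totals: Lowe 3, Tam 4, Zheng 4, Novak 5, Varga 4, Kask 3, Ferri 3, Nkem 5, Cruz 5.
A player with w wins dominates both others in C(w,2) triples; summing gives 3 + 6 + 6 + 10 + 6 + 3 + 3 + 10 + 10 = 57 transitive triples.
Total triples C(9,3) = 84, so cyclic triples = 84 − 57 = 27.

27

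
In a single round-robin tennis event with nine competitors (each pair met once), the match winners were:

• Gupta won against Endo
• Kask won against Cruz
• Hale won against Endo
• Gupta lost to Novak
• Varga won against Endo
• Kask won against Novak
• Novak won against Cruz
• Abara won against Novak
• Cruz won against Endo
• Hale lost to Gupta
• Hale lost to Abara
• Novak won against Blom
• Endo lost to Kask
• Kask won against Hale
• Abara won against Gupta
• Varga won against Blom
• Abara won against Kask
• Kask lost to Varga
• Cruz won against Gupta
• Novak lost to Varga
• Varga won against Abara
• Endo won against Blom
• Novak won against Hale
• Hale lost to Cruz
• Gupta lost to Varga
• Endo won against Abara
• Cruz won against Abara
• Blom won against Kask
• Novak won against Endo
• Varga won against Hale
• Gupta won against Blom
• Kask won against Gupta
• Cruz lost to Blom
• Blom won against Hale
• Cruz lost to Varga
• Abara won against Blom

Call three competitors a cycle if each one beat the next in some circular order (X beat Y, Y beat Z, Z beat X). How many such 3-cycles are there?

Win totals: Novak 5, Kask 5, Hale 1, Gupta 3, Varga 8, Endo 2, Abara 5, Cruz 4, Blom 3.
A competitor with w wins dominates both others in C(w,2) triples; summing gives 10 + 10 + 0 + 3 + 28 + 1 + 10 + 6 + 3 = 71 transitive triples.
Total triples C(9,3) = 84, so cyclic triples = 84 − 71 = 13.

13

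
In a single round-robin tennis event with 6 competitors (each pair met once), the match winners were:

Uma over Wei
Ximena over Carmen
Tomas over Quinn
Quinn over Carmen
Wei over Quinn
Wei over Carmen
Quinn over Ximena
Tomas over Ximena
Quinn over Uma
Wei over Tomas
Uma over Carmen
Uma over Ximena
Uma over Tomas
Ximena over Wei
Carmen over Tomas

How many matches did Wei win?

3

Wei's results: beat Carmen, Quinn, Tomas; lost to Ximena, Uma.
That is 3 wins.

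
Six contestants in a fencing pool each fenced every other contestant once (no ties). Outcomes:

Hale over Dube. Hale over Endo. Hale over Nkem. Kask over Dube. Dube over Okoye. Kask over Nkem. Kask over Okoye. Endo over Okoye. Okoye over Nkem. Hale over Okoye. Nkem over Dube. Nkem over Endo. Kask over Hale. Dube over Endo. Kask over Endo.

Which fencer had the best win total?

Kask

Win totals: Endo 1, Nkem 2, Hale 4, Kask 5, Dube 2, Okoye 1.
Kask leads with 5 wins (next highest: 4).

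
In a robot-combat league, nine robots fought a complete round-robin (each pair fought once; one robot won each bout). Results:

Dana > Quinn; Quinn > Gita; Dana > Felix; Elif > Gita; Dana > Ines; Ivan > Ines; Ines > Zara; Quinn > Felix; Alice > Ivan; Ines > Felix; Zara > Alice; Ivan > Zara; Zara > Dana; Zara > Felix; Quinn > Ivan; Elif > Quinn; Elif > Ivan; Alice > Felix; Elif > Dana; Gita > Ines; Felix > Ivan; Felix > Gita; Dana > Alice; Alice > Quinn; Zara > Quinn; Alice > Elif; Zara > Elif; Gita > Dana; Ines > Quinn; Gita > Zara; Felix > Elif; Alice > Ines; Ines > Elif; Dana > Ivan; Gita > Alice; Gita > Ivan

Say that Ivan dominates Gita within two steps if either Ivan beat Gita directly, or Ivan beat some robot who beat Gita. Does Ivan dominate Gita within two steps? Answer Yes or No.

Ivan did not beat Gita directly.
Ivan beat Zara, Ines, but each of them lost to Gita. No two-step path.

No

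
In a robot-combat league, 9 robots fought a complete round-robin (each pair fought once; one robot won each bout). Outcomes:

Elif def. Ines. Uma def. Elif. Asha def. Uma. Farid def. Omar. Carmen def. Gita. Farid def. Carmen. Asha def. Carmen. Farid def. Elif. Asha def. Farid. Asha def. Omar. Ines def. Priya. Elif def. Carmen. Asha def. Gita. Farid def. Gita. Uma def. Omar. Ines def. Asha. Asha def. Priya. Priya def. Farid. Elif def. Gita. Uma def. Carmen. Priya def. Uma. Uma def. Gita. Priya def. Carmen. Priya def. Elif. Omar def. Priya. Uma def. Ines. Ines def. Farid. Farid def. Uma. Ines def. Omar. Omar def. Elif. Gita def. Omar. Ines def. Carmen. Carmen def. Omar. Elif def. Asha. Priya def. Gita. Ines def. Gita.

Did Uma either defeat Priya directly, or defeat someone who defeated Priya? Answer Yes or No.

Yes

Uma did not beat Priya directly.
Uma beat Omar, Ines, Gita, Elif, Carmen. Of those, Omar beat Priya.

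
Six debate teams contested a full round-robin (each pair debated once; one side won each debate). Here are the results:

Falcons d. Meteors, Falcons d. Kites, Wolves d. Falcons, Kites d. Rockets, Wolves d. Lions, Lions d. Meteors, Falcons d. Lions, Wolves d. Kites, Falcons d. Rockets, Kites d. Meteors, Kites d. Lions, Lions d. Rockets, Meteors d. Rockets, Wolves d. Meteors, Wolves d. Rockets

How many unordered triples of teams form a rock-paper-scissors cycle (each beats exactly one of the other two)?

0

Of the C(6,3) = 20 triples, the cyclic ones are: none.
That is 0.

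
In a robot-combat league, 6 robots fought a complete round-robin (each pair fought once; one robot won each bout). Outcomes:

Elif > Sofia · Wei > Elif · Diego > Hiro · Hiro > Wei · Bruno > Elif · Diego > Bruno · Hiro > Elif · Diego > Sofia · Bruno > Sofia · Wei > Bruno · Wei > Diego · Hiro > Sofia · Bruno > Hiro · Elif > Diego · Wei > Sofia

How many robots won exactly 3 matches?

Win totals: Wei 4, Sofia 0, Elif 2, Diego 3, Bruno 3, Hiro 3.
Exactly 3: Diego, Bruno, Hiro — 3 robots.

3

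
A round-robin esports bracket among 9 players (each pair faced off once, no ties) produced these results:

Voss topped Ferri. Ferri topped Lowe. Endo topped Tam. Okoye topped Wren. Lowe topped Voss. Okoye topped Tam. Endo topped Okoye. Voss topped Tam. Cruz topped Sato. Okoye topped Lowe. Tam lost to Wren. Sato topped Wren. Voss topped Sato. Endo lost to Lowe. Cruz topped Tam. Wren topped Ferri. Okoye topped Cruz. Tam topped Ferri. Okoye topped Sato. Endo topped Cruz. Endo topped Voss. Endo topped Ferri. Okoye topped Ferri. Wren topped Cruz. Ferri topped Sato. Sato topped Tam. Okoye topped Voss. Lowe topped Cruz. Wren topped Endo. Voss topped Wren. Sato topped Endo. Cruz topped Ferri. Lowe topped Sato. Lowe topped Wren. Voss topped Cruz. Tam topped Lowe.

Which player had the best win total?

Okoye

Win totals: Cruz 3, Okoye 7, Wren 4, Ferri 2, Voss 5, Tam 2, Sato 3, Lowe 5, Endo 5.
Okoye leads with 7 wins (next highest: 5).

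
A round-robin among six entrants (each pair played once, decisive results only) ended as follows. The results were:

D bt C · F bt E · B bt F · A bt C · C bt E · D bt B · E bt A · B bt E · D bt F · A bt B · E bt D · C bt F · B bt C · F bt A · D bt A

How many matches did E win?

E's results: beat A, D; lost to B, C, F.
That is 2 wins.

2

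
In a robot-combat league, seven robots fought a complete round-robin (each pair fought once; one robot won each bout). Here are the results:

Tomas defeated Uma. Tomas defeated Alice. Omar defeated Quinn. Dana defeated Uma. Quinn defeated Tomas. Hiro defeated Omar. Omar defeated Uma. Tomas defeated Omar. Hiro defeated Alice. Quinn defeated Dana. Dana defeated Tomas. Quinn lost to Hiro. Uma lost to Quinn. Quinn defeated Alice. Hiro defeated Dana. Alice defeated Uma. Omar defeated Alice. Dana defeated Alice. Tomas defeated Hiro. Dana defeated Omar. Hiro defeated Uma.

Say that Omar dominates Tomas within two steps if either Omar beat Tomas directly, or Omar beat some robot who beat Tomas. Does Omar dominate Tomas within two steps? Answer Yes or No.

Yes

Omar did not beat Tomas directly.
Omar beat Alice, Quinn, Uma. Of those, Quinn beat Tomas.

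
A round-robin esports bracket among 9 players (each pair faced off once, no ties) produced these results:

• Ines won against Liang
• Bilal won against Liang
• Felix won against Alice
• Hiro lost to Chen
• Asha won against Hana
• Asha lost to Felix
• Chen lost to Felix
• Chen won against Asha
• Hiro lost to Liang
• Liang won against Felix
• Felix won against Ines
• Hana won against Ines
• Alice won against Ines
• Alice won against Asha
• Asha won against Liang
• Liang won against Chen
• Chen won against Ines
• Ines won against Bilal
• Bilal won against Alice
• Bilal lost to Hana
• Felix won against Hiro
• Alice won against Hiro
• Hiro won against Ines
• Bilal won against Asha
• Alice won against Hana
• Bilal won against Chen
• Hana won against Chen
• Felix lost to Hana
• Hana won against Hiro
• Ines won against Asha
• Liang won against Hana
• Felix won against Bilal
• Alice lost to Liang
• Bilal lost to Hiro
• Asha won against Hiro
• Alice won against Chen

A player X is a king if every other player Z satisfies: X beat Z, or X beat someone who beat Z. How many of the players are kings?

7

Hiro cannot reach Hana, Felix in two steps.
Bilal reaches everyone (king).
Alice reaches everyone (king).
Hana reaches everyone (king).
Asha reaches everyone (king).
Chen cannot reach Alice, Felix in two steps.
Ines reaches everyone (king).
Liang reaches everyone (king).
Felix reaches everyone (king).
Kings: Bilal, Alice, Hana, Asha, Ines, Liang, Felix — 7.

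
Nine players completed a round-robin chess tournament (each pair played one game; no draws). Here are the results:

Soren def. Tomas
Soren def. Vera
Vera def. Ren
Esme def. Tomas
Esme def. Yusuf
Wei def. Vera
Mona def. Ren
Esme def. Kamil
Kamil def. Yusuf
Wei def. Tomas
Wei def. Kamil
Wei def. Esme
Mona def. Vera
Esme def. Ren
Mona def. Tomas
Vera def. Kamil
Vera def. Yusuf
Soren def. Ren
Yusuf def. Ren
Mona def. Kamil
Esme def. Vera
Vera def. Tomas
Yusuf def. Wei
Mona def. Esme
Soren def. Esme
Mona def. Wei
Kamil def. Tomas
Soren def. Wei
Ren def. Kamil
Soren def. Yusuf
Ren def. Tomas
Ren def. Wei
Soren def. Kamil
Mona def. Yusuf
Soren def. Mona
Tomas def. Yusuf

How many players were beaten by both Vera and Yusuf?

Vera beat: Tomas, Kamil, Ren, Yusuf.
Yusuf beat: Wei, Ren.
Both beat: Ren — 1.

1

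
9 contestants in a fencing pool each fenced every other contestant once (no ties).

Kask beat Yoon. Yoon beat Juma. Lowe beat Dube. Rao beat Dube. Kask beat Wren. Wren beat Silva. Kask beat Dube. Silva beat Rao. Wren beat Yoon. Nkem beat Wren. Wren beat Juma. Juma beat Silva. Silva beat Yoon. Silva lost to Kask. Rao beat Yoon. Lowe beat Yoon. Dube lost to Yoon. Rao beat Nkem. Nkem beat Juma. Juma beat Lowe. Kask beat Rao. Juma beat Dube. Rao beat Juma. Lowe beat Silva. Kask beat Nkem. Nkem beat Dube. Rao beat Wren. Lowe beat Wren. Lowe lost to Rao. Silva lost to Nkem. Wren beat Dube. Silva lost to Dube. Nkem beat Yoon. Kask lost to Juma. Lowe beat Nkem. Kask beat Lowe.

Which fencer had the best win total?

Win totals: Yoon 2, Nkem 5, Rao 6, Juma 4, Kask 7, Wren 4, Silva 2, Dube 1, Lowe 5.
Kask leads with 7 wins (next highest: 6).

Kask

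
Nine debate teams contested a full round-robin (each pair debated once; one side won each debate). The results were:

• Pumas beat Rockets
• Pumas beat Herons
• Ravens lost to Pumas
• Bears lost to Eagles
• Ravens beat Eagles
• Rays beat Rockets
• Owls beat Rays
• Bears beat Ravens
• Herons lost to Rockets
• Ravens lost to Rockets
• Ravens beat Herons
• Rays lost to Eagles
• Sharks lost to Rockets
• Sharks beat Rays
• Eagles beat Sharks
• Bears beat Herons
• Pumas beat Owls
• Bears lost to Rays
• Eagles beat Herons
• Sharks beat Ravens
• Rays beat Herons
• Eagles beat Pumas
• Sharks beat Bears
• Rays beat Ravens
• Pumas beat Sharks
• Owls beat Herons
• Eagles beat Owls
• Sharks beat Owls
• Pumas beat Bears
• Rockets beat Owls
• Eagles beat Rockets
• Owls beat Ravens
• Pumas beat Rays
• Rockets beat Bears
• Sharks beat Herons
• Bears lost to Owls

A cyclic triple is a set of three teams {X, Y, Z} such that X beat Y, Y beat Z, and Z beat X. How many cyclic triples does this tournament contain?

Win totals: Ravens 2, Pumas 7, Eagles 7, Sharks 5, Owls 4, Rays 4, Herons 0, Rockets 5, Bears 2.
A team with w wins dominates both others in C(w,2) triples; summing gives 1 + 21 + 21 + 10 + 6 + 6 + 0 + 10 + 1 = 76 transitive triples.
Total triples C(9,3) = 84, so cyclic triples = 84 − 76 = 8.

8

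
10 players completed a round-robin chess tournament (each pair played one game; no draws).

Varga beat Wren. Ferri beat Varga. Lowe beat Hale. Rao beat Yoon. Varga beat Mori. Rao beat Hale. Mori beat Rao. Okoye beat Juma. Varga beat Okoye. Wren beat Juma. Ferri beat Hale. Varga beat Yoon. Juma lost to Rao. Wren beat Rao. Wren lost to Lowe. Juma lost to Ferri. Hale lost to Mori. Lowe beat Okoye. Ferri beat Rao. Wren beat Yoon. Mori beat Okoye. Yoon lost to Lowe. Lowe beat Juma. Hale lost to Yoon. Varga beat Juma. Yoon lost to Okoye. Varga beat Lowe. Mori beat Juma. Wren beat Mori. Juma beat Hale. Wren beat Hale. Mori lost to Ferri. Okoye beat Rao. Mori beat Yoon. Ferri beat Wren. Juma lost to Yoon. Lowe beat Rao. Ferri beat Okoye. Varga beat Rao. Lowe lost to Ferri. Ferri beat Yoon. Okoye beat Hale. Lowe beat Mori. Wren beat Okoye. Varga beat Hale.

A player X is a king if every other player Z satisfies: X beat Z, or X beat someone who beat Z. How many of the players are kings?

1

Ferri reaches everyone (king).
Varga cannot reach Ferri in two steps.
Juma cannot reach Ferri, Varga, Wren, Lowe, Rao, Mori, Yoon, Okoye in two steps.
Wren cannot reach Ferri, Varga, Lowe in two steps.
Lowe cannot reach Ferri, Varga in two steps.
Hale cannot reach Ferri, Varga, Juma, Wren, Lowe, Rao, Mori, Yoon, Okoye in two steps.
Rao cannot reach Ferri, Varga, Wren, Lowe, Mori, Okoye in two steps.
Mori cannot reach Ferri, Varga, Wren, Lowe in two steps.
Yoon cannot reach Ferri, Varga, Wren, Lowe, Rao, Mori, Okoye in two steps.
Okoye cannot reach Ferri, Varga, Wren, Lowe, Mori in two steps.
Kings: Ferri — 1.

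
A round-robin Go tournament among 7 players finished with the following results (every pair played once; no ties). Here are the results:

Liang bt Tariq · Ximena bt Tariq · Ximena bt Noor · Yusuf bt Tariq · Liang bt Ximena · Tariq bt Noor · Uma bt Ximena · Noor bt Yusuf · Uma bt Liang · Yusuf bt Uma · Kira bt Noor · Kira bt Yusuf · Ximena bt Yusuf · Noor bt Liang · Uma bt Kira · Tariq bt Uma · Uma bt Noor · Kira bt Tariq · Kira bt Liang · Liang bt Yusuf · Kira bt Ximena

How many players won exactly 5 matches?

Win totals: Tariq 2, Kira 5, Yusuf 2, Uma 4, Ximena 3, Liang 3, Noor 2.
Exactly 5: Kira — 1 player.

1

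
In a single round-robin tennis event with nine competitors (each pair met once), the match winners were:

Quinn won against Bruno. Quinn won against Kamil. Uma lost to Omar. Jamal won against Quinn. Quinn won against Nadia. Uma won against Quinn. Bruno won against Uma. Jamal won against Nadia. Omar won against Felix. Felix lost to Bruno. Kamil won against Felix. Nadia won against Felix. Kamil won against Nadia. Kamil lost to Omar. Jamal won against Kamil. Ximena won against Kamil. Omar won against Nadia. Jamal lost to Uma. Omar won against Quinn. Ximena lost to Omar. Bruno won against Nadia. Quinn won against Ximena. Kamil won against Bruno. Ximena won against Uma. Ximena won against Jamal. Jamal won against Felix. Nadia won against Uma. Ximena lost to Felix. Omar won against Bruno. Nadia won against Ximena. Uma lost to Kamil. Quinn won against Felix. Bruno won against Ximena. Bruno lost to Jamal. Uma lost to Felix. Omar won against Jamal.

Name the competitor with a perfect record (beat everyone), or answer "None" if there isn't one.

Omar has 8 wins out of 8 opponents — a perfect record.

Omar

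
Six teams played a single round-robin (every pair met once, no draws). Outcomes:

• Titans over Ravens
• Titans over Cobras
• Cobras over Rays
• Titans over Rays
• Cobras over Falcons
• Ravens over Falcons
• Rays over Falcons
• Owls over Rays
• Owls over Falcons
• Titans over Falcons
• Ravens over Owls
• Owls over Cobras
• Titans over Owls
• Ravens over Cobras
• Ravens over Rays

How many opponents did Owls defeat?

Owls' results: beat Cobras, Rays, Falcons; lost to Ravens, Titans.
That is 3 wins.

3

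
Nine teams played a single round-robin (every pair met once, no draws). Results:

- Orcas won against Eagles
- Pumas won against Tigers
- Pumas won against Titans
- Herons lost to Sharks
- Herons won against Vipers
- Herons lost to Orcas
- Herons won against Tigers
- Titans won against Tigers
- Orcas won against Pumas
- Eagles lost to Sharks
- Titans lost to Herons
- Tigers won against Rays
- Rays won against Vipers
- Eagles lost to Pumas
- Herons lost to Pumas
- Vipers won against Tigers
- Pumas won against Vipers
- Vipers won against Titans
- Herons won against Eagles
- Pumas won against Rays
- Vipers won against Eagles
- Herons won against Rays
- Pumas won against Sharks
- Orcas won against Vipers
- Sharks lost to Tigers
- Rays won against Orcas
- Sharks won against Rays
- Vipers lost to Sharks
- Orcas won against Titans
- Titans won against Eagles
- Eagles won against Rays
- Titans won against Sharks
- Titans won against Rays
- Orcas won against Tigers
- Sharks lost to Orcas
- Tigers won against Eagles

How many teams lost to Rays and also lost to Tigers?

0

Rays beat: Orcas, Vipers.
Tigers beat: Rays, Eagles, Sharks.
No one was beaten by both.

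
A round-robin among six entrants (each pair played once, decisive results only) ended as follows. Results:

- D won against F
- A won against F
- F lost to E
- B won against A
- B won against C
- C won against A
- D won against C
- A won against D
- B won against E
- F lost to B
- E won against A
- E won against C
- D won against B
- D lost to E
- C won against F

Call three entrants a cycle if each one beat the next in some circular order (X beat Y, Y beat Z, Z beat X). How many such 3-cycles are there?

Of the C(6,3) = 20 triples, the cyclic ones are: {A, B, D}; {A, C, D}; {B, D, E}.
That is 3.

3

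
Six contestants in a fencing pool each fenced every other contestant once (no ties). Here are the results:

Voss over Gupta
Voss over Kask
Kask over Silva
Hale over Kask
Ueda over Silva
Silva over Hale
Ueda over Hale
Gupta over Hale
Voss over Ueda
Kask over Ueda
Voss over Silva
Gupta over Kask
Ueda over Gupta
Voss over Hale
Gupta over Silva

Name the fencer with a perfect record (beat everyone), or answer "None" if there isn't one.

Voss

Voss has 5 wins out of 5 opponents — a perfect record.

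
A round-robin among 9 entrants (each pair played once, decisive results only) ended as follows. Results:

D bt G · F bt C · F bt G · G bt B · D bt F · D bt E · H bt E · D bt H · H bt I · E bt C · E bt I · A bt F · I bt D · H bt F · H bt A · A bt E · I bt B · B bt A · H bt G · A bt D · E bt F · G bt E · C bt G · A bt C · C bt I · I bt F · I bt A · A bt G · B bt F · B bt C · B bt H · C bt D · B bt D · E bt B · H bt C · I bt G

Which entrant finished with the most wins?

H

Win totals: A 5, B 5, C 3, D 4, E 4, F 2, G 2, H 6, I 5.
H leads with 6 wins (next highest: 5).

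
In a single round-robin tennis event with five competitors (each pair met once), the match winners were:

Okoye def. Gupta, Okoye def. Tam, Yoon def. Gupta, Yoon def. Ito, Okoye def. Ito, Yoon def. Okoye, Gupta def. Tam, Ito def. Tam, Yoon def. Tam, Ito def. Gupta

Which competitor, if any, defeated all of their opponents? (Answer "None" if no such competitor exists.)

Yoon has 4 wins out of 4 opponents — a perfect record.

Yoon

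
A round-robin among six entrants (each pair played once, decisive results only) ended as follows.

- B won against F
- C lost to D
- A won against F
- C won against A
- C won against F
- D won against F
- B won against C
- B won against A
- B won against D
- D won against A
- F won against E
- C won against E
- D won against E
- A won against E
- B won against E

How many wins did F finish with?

F's results: beat E; lost to A, B, C, D.
That is 1 win.

1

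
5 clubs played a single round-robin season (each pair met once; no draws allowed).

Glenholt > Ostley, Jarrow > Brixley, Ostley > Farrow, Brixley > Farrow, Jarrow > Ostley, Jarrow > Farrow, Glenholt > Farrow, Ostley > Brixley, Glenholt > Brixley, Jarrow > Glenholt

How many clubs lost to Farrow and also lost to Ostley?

0

Farrow beat: no one.
Ostley beat: Farrow, Brixley.
No one was beaten by both.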